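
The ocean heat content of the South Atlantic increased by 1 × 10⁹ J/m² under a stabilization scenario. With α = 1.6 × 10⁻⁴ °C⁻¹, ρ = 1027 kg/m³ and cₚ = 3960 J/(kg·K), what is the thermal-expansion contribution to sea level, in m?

Δh = αQ/(ρcₚ) = 1.6×10⁻⁴ × 1×10⁹ / (1027 × 3960) ≈ 0.039342 m

0.0393 m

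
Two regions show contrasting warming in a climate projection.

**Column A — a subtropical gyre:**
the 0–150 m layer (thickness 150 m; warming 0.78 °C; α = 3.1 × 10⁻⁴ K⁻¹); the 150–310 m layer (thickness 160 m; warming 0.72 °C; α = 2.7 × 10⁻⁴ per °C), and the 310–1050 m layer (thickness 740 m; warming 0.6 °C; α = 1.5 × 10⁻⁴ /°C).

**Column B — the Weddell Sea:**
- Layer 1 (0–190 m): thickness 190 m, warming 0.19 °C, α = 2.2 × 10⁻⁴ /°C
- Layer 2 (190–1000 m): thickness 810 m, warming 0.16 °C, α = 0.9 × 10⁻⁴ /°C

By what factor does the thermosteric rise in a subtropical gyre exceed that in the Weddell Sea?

6.83

A 0–150 m: 150 × 0.78 × 3.1×10⁻⁴ = 0.03627 m
A 160 × 2.7×10⁻⁴ × 0.72 = 0.031104 m
A 310–1050 m: 1.5×10⁻⁴ × 0.6 × 740 = 0.06660 m
A total: 0.133974 m
B 0–190 m: 190 × 2.2×10⁻⁴ × 0.19 = 0.007942 m
B 0.9×10⁻⁴ × 0.16 × 810 = 0.011664 m
B total: 0.019606 m
Ratio: 0.133974 / 0.019606 ≈ 6.833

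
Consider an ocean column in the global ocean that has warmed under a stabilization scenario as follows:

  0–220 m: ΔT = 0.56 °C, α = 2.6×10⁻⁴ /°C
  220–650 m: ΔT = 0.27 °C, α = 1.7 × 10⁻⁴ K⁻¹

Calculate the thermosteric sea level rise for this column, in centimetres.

Layer 1: 220 × 0.56 × 2.6×10⁻⁴ = 0.032032 m
Layer 2: 430 × 0.27 × 1.7×10⁻⁴ = 0.019737 m
Δh = 0.032032 + 0.019737 = 0.051769 m ≈ 5.18 cm

Δh ≈ 5.18 cm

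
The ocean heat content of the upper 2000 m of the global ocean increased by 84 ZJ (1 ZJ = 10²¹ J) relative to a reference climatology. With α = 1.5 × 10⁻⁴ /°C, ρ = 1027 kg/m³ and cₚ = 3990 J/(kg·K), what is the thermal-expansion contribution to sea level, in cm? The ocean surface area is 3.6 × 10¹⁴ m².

about 0.854 cm

Per unit area: Q = 84×10²¹ / (3.6×10¹⁴) ≈ 2.333×10⁸ J/m²
Δh = αQ/(ρcₚ) = 1.5×10⁻⁴ × 2.333×10⁸ / (1027 × 3990) ≈ 0.0085401 m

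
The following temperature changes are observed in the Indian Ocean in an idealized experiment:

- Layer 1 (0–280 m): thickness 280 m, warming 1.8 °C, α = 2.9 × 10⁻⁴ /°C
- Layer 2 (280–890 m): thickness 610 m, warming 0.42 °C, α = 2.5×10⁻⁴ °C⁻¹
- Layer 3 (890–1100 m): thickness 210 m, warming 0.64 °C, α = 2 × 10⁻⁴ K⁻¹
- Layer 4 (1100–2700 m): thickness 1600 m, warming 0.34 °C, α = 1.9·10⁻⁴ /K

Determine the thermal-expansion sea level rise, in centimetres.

Δh = 34 cm

0–280 m: 280 × 1.8 × 2.9×10⁻⁴ = 0.14616 m
280–890 m: 0.42 × 2.5×10⁻⁴ × 610 = 0.06405 m
Layer 3: 0.64 × 210 × 2×10⁻⁴ = 0.02688 m
1100–2700 m: 0.34 × 1.9×10⁻⁴ × 1600 = 0.10336 m
Δh = 0.14616 + 0.06405 + 0.02688 + 0.10336 = 0.34045 m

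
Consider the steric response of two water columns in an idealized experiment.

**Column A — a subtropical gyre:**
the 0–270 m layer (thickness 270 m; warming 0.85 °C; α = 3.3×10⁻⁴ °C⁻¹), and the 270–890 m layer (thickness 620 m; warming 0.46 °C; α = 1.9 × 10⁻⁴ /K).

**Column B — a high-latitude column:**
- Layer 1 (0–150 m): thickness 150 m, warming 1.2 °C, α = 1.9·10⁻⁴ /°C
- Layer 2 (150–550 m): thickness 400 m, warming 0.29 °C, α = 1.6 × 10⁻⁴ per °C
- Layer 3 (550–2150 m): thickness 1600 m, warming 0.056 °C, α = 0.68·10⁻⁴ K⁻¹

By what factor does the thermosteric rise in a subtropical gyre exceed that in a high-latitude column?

A 0–270 m: 270 × 3.3×10⁻⁴ × 0.85 = 0.075735 m
A Layer 2: 0.46 × 620 × 1.9×10⁻⁴ = 0.054188 m
A total: 0.129923 m
B 150 × 1.2 × 1.9×10⁻⁴ = 0.03420 m
B Layer 2: 0.29 × 1.6×10⁻⁴ × 400 = 0.01856 m
B 550–2150 m: 1600 × 0.056 × 0.68×10⁻⁴ = 0.0060928 m
B total: 0.0588528 m
Ratio: 0.129923 / 0.0588528 ≈ 2.208

2.21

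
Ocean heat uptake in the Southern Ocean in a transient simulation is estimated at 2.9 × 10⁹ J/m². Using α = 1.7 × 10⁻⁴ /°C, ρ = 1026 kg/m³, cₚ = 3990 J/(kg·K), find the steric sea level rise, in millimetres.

Δh = αQ/(ρcₚ) = 1.7×10⁻⁴ × 2.9×10⁹ / (1026 × 3990) ≈ 0.12043 m

about 120 mm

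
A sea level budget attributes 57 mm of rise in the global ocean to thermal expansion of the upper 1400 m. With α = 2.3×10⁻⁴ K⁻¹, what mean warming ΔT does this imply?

0.18 °C

ΔT = Δh/(αH) = 0.057 / (2.3×10⁻⁴ × 1400) ≈ 0.1770 °C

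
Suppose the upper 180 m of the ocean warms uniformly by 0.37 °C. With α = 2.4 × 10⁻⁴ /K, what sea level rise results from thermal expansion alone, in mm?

Δh = αΔT·H = 2.4×10⁻⁴ × 0.37 × 180 = 0.015984 m

Δh ≈ 16 mm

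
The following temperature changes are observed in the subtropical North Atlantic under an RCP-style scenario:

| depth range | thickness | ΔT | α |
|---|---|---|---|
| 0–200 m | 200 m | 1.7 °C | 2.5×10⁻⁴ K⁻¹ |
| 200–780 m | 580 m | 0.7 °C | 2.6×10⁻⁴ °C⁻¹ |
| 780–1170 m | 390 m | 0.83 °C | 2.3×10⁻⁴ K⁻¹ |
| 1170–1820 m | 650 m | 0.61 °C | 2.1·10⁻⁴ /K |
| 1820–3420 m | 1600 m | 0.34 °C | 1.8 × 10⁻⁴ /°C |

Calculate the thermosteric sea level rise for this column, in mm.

446 mm of thermosteric rise

Layer 1: 200 × 2.5×10⁻⁴ × 1.7 = 0.08500 m
200–780 m: 0.7 × 2.6×10⁻⁴ × 580 = 0.10556 m
Layer 3: 0.83 × 390 × 2.3×10⁻⁴ = 0.074451 m
Layer 4: 650 × 2.1×10⁻⁴ × 0.61 = 0.083265 m
0.34 × 1600 × 1.8×10⁻⁴ = 0.09792 m
Δh = 0.08500 + 0.10556 + 0.074451 + 0.083265 + 0.09792 = 0.446196 m ≈ 446 mm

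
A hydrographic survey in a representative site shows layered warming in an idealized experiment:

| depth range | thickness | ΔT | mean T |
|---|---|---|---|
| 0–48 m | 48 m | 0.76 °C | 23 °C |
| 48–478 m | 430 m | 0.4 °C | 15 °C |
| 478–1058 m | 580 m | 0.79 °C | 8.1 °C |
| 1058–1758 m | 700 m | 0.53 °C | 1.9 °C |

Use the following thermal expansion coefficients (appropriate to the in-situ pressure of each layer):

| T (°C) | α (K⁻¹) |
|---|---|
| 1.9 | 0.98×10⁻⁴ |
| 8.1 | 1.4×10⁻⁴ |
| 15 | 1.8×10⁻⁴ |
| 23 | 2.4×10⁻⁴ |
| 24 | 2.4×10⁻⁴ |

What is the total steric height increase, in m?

Δh = 0.14 m

Layer 1 at 23 °C → α = 2.4×10⁻⁴ K⁻¹
Layer 2 at 15 °C → α = 1.8×10⁻⁴ K⁻¹
Layer 3 at 8.1 °C → α = 1.4×10⁻⁴ K⁻¹
Layer 4 at 1.9 °C → α = 0.98×10⁻⁴ K⁻¹
0–48 m: 48 × 2.4×10⁻⁴ × 0.76 = 0.0087552 m
48–478 m: 1.8×10⁻⁴ × 430 × 0.4 = 0.03096 m
478–1058 m: 1.4×10⁻⁴ × 0.79 × 580 = 0.064148 m
Layer 4: 0.98×10⁻⁴ × 0.53 × 700 = 0.036358 m
Δh = 0.0087552 + 0.03096 + 0.064148 + 0.036358 = 0.1402212 m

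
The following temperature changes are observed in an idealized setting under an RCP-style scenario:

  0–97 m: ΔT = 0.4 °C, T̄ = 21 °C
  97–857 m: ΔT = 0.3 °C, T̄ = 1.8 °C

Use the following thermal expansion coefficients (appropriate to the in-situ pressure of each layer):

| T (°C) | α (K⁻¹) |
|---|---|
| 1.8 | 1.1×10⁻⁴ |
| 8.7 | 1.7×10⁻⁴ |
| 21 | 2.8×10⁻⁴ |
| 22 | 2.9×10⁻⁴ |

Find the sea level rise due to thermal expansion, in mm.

Layer 1 at 21 °C → α = 2.8×10⁻⁴ K⁻¹
Layer 2 at 1.8 °C → α = 1.1×10⁻⁴ K⁻¹
Layer 1: 97 × 0.4 × 2.8×10⁻⁴ = 0.010864 m
97–857 m: 760 × 1.1×10⁻⁴ × 0.3 = 0.02508 m
Δh = 0.010864 + 0.02508 = 0.035944 m

Δh = 35.9 mm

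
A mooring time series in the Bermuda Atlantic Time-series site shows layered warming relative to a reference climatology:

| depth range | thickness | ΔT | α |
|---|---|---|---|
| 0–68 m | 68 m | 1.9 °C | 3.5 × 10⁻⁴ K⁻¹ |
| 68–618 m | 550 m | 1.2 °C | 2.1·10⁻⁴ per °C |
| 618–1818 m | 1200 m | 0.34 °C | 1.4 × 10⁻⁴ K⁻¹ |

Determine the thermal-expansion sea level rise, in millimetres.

Δh ≈ 241 mm

68 × 1.9 × 3.5×10⁻⁴ = 0.04522 m
550 × 2.1×10⁻⁴ × 1.2 = 0.13860 m
1.4×10⁻⁴ × 1200 × 0.34 = 0.05712 m
Δh = 0.04522 + 0.13860 + 0.05712 = 0.24094 m ≈ 241 mm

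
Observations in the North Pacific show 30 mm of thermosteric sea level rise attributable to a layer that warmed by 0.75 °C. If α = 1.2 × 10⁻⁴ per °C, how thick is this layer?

H = Δh/(αΔT) = 0.03 / (1.2×10⁻⁴ × 0.75) ≈ 333.3 m

333 m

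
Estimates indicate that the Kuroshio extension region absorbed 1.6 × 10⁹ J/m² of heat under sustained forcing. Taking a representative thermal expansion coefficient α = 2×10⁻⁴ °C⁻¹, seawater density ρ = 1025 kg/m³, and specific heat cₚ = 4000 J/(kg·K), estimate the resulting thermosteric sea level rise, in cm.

Δh = αQ/(ρcₚ) = 2×10⁻⁴ × 1.6×10⁹ / (1025 × 4000) ≈ 0.078049 m

Δh ≈ 7.80 cm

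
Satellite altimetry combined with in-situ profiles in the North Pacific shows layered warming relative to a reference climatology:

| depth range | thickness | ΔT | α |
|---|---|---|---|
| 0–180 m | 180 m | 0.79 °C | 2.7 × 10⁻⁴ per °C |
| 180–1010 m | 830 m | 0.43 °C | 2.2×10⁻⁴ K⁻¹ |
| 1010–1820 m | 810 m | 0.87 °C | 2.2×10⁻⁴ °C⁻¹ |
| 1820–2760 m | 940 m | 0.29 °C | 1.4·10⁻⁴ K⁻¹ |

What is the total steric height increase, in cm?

31.0 cm

0–180 m: 0.79 × 2.7×10⁻⁴ × 180 = 0.038394 m
180–1010 m: 2.2×10⁻⁴ × 830 × 0.43 = 0.078518 m
1010–1820 m: 2.2×10⁻⁴ × 0.87 × 810 = 0.155034 m
940 × 1.4×10⁻⁴ × 0.29 = 0.038164 m
Δh = 0.038394 + 0.078518 + 0.155034 + 0.038164 = 0.31011 m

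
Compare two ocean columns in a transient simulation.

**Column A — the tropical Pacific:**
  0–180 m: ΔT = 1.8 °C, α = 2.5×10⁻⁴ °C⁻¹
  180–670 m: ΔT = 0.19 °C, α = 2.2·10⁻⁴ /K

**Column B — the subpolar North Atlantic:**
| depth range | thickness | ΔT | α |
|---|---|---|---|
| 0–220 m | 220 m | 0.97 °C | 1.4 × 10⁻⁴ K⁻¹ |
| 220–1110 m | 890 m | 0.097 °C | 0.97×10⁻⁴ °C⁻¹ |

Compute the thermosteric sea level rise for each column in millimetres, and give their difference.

A 0–180 m: 180 × 1.8 × 2.5×10⁻⁴ = 0.08100 m
A 2.2×10⁻⁴ × 490 × 0.19 = 0.020482 m
A total: 0.101482 m
B 0.97 × 220 × 1.4×10⁻⁴ = 0.029876 m
B Layer 2: 0.97×10⁻⁴ × 890 × 0.097 = 0.00837401 m
B total: 0.03825001 m
Difference: 0.101482 − 0.03825001 = 0.06323199 m

A: 100 mm; B: 38 mm; difference 63 mm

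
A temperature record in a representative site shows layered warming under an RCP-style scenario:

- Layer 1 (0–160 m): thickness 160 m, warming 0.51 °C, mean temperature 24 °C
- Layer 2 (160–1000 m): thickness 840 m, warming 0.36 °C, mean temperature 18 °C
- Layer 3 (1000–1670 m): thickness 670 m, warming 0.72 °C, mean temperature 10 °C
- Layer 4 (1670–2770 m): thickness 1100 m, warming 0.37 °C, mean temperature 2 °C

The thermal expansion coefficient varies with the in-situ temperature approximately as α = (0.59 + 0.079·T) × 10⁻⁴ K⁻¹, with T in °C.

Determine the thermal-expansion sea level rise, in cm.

18 cm of thermosteric rise

Layer 1: α = (0.59 + 0.079×24)×10⁻⁴ = 2.486×10⁻⁴ K⁻¹
Layer 2: α = (0.59 + 0.079×18)×10⁻⁴ = 2.012×10⁻⁴ K⁻¹
Layer 3: α = (0.59 + 0.079×10)×10⁻⁴ = 1.38×10⁻⁴ K⁻¹
Layer 4: α = (0.59 + 0.079×2)×10⁻⁴ = 0.748×10⁻⁴ K⁻¹
Layer 1: 2.486×10⁻⁴ × 160 × 0.51 = 0.02028576 m
Layer 2: 2.012×10⁻⁴ × 840 × 0.36 = 0.06084288 m
1000–1670 m: 0.72 × 670 × 1.38×10⁻⁴ = 0.0665712 m
1670–2770 m: 0.748×10⁻⁴ × 0.37 × 1100 = 0.0304436 m
Δh = 0.02028576 + 0.06084288 + 0.0665712 + 0.0304436 = 0.17814344 m ≈ 18 cm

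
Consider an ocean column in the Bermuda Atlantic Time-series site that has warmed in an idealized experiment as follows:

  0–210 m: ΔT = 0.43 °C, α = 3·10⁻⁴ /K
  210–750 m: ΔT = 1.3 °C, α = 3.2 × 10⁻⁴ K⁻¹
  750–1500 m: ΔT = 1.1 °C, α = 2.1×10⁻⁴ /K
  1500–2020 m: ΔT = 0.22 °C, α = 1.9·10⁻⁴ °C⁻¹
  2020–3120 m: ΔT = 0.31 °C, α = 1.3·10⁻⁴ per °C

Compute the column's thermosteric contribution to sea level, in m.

3×10⁻⁴ × 210 × 0.43 = 0.02709 m
540 × 3.2×10⁻⁴ × 1.3 = 0.22464 m
750 × 2.1×10⁻⁴ × 1.1 = 0.17325 m
1500–2020 m: 520 × 1.9×10⁻⁴ × 0.22 = 0.021736 m
0.31 × 1.3×10⁻⁴ × 1100 = 0.04433 m
Δh = 0.02709 + 0.22464 + 0.17325 + 0.021736 + 0.04433 = 0.491046 m

0.491 m of thermosteric rise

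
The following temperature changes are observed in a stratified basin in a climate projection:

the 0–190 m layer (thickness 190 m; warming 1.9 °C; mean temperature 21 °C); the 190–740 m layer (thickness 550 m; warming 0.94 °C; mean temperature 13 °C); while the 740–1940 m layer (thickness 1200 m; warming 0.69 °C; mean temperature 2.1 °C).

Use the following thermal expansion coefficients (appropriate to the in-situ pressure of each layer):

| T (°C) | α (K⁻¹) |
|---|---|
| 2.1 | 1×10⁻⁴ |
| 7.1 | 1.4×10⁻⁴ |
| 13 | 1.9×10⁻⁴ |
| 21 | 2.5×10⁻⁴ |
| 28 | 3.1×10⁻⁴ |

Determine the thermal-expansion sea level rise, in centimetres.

Δh ≈ 27 cm

Layer 1 at 21 °C → α = 2.5×10⁻⁴ K⁻¹
Layer 2 at 13 °C → α = 1.9×10⁻⁴ K⁻¹
Layer 3 at 2.1 °C → α = 1×10⁻⁴ K⁻¹
2.5×10⁻⁴ × 1.9 × 190 = 0.09025 m
0.94 × 550 × 1.9×10⁻⁴ = 0.09823 m
1200 × 0.69 × 1×10⁻⁴ = 0.08280 m
Δh = 0.09025 + 0.09823 + 0.08280 = 0.27128 m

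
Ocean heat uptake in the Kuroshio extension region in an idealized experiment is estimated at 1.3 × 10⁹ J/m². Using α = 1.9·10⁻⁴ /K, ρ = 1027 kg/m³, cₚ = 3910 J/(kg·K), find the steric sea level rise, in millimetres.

Δh = αQ/(ρcₚ) = 1.9×10⁻⁴ × 1.3×10⁹ / (1027 × 3910) ≈ 0.061511 m

61.5 mm of thermosteric rise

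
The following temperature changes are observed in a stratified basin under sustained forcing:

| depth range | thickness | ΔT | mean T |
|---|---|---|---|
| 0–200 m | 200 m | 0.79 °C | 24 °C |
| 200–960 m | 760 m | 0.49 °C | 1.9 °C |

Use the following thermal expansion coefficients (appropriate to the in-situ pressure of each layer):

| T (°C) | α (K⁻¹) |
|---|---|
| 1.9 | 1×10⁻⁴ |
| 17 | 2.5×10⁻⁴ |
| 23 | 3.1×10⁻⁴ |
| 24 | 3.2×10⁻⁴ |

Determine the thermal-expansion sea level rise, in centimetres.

Layer 1 at 24 °C → α = 3.2×10⁻⁴ K⁻¹
Layer 2 at 1.9 °C → α = 1×10⁻⁴ K⁻¹
0–200 m: 0.79 × 200 × 3.2×10⁻⁴ = 0.05056 m
200–960 m: 760 × 1×10⁻⁴ × 0.49 = 0.03724 m
Δh = 0.05056 + 0.03724 = 0.08780 m

Δh ≈ 8.78 cm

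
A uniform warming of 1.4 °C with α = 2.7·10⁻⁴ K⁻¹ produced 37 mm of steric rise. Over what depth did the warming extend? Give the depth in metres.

H ≈ 98 m

H = Δh/(αΔT) = 0.037 / (2.7×10⁻⁴ × 1.4) ≈ 97.88 m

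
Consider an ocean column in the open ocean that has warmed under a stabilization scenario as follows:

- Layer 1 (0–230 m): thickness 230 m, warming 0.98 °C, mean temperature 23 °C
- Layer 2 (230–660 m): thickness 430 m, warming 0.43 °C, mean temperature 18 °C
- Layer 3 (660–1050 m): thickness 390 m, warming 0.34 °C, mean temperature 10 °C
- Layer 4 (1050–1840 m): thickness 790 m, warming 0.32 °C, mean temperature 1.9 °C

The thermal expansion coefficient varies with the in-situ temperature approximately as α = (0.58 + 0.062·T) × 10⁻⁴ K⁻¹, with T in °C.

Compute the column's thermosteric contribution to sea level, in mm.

Layer 1: α = (0.58 + 0.062×23)×10⁻⁴ = 2.006×10⁻⁴ K⁻¹
Layer 2: α = (0.58 + 0.062×18)×10⁻⁴ = 1.696×10⁻⁴ K⁻¹
Layer 3: α = (0.58 + 0.062×10)×10⁻⁴ = 1.2×10⁻⁴ K⁻¹
Layer 4: α = (0.58 + 0.062×1.9)×10⁻⁴ = 0.6978×10⁻⁴ K⁻¹
Layer 1: 230 × 2.006×10⁻⁴ × 0.98 = 0.04521524 m
Layer 2: 0.43 × 1.696×10⁻⁴ × 430 = 0.03135904 m
660–1050 m: 1.2×10⁻⁴ × 0.34 × 390 = 0.015912 m
0.6978×10⁻⁴ × 0.32 × 790 = 0.017640384 m
Δh = 0.04521524 + 0.03135904 + 0.015912 + 0.017640384 = 0.110126664 m

110 mm of thermosteric rise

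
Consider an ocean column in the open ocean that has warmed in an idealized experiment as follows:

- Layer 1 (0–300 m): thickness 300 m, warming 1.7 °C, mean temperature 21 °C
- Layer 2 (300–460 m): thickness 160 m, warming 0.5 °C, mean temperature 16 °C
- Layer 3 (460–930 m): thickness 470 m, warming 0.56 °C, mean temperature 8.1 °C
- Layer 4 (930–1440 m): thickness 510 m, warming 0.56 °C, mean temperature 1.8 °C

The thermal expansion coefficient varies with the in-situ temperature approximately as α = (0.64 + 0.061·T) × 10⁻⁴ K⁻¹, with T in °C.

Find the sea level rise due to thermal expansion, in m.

0.162 m

Layer 1: α = (0.64 + 0.061×21)×10⁻⁴ = 1.921×10⁻⁴ K⁻¹
Layer 2: α = (0.64 + 0.061×16)×10⁻⁴ = 1.616×10⁻⁴ K⁻¹
Layer 3: α = (0.64 + 0.061×8.1)×10⁻⁴ = 1.1341×10⁻⁴ K⁻¹
Layer 4: α = (0.64 + 0.061×1.8)×10⁻⁴ = 0.7498×10⁻⁴ K⁻¹
Layer 1: 1.921×10⁻⁴ × 300 × 1.7 = 0.097971 m
0.5 × 160 × 1.616×10⁻⁴ = 0.012928 m
Layer 3: 470 × 0.56 × 1.1341×10⁻⁴ = 0.029849512 m
930–1440 m: 0.7498×10⁻⁴ × 0.56 × 510 = 0.021414288 m
Δh = 0.097971 + 0.012928 + 0.029849512 + 0.021414288 = 0.1621628 m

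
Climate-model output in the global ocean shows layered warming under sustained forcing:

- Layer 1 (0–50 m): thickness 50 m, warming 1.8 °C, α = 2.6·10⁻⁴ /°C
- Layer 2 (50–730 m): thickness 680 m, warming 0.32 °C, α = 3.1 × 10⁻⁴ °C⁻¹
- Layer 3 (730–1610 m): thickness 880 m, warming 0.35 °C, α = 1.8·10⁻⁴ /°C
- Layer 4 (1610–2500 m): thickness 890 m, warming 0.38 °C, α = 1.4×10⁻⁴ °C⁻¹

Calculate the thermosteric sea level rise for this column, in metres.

Δh ≈ 0.194 m

0–50 m: 2.6×10⁻⁴ × 50 × 1.8 = 0.02340 m
50–730 m: 3.1×10⁻⁴ × 680 × 0.32 = 0.067456 m
730–1610 m: 1.8×10⁻⁴ × 0.35 × 880 = 0.05544 m
Layer 4: 0.38 × 890 × 1.4×10⁻⁴ = 0.047348 m
Δh = 0.02340 + 0.067456 + 0.05544 + 0.047348 = 0.193644 m ≈ 0.194 m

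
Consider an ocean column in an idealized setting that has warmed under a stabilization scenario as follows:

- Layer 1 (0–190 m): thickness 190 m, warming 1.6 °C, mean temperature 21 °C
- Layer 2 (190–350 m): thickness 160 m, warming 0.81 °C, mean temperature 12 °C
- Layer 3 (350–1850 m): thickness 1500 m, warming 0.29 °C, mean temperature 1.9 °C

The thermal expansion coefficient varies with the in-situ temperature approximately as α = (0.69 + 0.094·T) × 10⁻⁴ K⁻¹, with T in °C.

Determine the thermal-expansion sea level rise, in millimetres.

Layer 1: α = (0.69 + 0.094×21)×10⁻⁴ = 2.664×10⁻⁴ K⁻¹
Layer 2: α = (0.69 + 0.094×12)×10⁻⁴ = 1.818×10⁻⁴ K⁻¹
Layer 3: α = (0.69 + 0.094×1.9)×10⁻⁴ = 0.8686×10⁻⁴ K⁻¹
Layer 1: 1.6 × 190 × 2.664×10⁻⁴ = 0.0809856 m
190–350 m: 0.81 × 160 × 1.818×10⁻⁴ = 0.02356128 m
350–1850 m: 1500 × 0.8686×10⁻⁴ × 0.29 = 0.0377841 m
Δh = 0.0809856 + 0.02356128 + 0.0377841 = 0.14233098 m

142 mm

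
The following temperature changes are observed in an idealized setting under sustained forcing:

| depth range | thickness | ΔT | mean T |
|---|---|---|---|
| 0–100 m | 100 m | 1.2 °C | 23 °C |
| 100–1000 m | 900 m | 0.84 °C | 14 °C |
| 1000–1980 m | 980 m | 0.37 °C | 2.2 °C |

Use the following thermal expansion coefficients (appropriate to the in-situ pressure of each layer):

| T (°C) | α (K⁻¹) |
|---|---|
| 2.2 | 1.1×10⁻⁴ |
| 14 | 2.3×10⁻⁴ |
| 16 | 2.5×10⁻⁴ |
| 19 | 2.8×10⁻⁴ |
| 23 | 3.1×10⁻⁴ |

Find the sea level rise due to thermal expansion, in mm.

Layer 1 at 23 °C → α = 3.1×10⁻⁴ K⁻¹
Layer 2 at 14 °C → α = 2.3×10⁻⁴ K⁻¹
Layer 3 at 2.2 °C → α = 1.1×10⁻⁴ K⁻¹
0–100 m: 100 × 3.1×10⁻⁴ × 1.2 = 0.03720 m
Layer 2: 0.84 × 2.3×10⁻⁴ × 900 = 0.17388 m
1000–1980 m: 1.1×10⁻⁴ × 980 × 0.37 = 0.039886 m
Δh = 0.03720 + 0.17388 + 0.039886 = 0.250966 m ≈ 251 mm

Δh = 251 mm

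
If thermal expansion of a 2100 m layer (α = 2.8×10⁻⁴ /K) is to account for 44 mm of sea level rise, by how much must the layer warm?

ΔT ≈ 0.0748 °C

ΔT = Δh/(αH) = 0.044 / (2.8×10⁻⁴ × 2100) ≈ 0.07483 °C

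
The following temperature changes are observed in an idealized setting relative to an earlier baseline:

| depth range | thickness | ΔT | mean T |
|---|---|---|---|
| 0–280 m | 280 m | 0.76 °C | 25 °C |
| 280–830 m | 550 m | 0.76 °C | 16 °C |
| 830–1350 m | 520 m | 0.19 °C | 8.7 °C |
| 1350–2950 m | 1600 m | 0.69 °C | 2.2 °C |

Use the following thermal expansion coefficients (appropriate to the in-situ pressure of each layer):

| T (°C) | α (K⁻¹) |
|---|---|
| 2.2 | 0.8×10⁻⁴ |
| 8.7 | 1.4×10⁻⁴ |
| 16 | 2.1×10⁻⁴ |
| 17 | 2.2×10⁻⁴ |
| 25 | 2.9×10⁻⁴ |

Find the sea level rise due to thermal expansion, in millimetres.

Layer 1 at 25 °C → α = 2.9×10⁻⁴ K⁻¹
Layer 2 at 16 °C → α = 2.1×10⁻⁴ K⁻¹
Layer 3 at 8.7 °C → α = 1.4×10⁻⁴ K⁻¹
Layer 4 at 2.2 °C → α = 0.8×10⁻⁴ K⁻¹
Layer 1: 2.9×10⁻⁴ × 280 × 0.76 = 0.061712 m
Layer 2: 550 × 2.1×10⁻⁴ × 0.76 = 0.08778 m
Layer 3: 520 × 0.19 × 1.4×10⁻⁴ = 0.013832 m
Layer 4: 0.8×10⁻⁴ × 1600 × 0.69 = 0.08832 m
Δh = 0.061712 + 0.08778 + 0.013832 + 0.08832 = 0.251644 m ≈ 252 mm

252 mm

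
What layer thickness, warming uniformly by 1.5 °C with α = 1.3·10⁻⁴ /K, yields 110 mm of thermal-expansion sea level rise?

about 564 m

H = Δh/(αΔT) = 0.11 / (1.3×10⁻⁴ × 1.5) ≈ 564.1 m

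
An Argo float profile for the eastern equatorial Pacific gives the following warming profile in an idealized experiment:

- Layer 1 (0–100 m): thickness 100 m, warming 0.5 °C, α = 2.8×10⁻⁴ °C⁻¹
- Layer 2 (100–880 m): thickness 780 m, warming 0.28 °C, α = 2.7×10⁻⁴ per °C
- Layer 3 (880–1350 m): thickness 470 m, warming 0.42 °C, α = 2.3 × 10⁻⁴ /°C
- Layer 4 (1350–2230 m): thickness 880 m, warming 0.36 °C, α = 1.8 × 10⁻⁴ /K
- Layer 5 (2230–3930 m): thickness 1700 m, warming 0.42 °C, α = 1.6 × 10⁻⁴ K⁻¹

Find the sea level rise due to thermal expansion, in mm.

0–100 m: 0.5 × 2.8×10⁻⁴ × 100 = 0.01400 m
100–880 m: 2.7×10⁻⁴ × 0.28 × 780 = 0.058968 m
Layer 3: 0.42 × 2.3×10⁻⁴ × 470 = 0.045402 m
1350–2230 m: 880 × 1.8×10⁻⁴ × 0.36 = 0.057024 m
1.6×10⁻⁴ × 1700 × 0.42 = 0.11424 m
Δh = 0.01400 + 0.058968 + 0.045402 + 0.057024 + 0.11424 = 0.289634 m

Δh = 290 mm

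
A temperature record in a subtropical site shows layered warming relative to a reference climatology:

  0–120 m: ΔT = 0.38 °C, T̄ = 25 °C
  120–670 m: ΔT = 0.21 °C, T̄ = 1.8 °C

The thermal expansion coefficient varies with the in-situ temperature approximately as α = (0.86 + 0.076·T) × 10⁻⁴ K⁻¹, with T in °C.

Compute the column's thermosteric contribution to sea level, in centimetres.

Layer 1: α = (0.86 + 0.076×25)×10⁻⁴ = 2.76×10⁻⁴ K⁻¹
Layer 2: α = (0.86 + 0.076×1.8)×10⁻⁴ = 0.9968×10⁻⁴ K⁻¹
Layer 1: 0.38 × 120 × 2.76×10⁻⁴ = 0.0125856 m
120–670 m: 0.9968×10⁻⁴ × 0.21 × 550 = 0.01151304 m
Δh = 0.0125856 + 0.01151304 = 0.02409864 m

2.41 cm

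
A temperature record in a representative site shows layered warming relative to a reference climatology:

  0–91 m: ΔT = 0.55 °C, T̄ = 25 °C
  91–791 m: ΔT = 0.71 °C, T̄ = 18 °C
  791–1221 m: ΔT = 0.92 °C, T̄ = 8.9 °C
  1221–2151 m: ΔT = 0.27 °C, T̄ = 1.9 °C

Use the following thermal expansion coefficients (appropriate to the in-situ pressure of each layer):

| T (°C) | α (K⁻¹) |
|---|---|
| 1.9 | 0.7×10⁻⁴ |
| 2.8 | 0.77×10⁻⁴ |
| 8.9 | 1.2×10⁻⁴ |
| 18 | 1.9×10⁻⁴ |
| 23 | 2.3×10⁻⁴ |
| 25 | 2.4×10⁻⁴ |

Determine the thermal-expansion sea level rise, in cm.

Δh = 17.1 cm

Layer 1 at 25 °C → α = 2.4×10⁻⁴ K⁻¹
Layer 2 at 18 °C → α = 1.9×10⁻⁴ K⁻¹
Layer 3 at 8.9 °C → α = 1.2×10⁻⁴ K⁻¹
Layer 4 at 1.9 °C → α = 0.7×10⁻⁴ K⁻¹
0–91 m: 0.55 × 91 × 2.4×10⁻⁴ = 0.012012 m
1.9×10⁻⁴ × 700 × 0.71 = 0.09443 m
1.2×10⁻⁴ × 0.92 × 430 = 0.047472 m
0.7×10⁻⁴ × 930 × 0.27 = 0.017577 m
Δh = 0.012012 + 0.09443 + 0.047472 + 0.017577 = 0.171491 m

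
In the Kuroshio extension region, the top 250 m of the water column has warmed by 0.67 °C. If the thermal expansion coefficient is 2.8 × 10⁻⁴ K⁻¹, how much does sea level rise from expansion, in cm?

4.7 cm of thermosteric rise

Δh = αΔT·H = 2.8×10⁻⁴ × 0.67 × 250 = 0.04690 m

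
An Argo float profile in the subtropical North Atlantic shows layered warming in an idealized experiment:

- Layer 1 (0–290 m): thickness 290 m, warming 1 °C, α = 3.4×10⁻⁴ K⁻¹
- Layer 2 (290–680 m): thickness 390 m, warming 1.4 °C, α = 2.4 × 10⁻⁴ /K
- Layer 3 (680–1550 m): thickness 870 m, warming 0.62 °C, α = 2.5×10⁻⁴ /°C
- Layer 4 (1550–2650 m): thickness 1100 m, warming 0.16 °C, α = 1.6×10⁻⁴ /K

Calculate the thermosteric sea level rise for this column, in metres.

Δh ≈ 0.39 m

3.4×10⁻⁴ × 1 × 290 = 0.09860 m
Layer 2: 1.4 × 390 × 2.4×10⁻⁴ = 0.13104 m
870 × 2.5×10⁻⁴ × 0.62 = 0.13485 m
0.16 × 1100 × 1.6×10⁻⁴ = 0.02816 m
Δh = 0.09860 + 0.13104 + 0.13485 + 0.02816 = 0.39265 m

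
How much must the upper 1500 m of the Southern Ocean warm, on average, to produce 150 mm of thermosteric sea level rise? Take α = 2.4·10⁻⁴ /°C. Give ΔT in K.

ΔT = Δh/(αH) = 0.15 / (2.4×10⁻⁴ × 1500) ≈ 0.4167 K

about 0.417 K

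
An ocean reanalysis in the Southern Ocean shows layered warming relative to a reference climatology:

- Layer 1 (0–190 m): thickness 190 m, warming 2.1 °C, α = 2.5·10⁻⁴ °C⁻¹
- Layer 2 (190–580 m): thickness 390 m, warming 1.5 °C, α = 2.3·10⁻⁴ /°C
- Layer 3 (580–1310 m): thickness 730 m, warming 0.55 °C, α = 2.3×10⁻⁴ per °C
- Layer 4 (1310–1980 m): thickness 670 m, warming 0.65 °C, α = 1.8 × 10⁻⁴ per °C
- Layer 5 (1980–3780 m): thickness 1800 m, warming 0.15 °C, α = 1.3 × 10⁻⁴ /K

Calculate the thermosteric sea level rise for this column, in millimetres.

Layer 1: 190 × 2.5×10⁻⁴ × 2.1 = 0.09975 m
190–580 m: 2.3×10⁻⁴ × 1.5 × 390 = 0.13455 m
Layer 3: 2.3×10⁻⁴ × 730 × 0.55 = 0.092345 m
1.8×10⁻⁴ × 0.65 × 670 = 0.07839 m
0.15 × 1.3×10⁻⁴ × 1800 = 0.03510 m
Δh = 0.09975 + 0.13455 + 0.092345 + 0.07839 + 0.03510 = 0.440135 m ≈ 440 mm

Δh = 440 mm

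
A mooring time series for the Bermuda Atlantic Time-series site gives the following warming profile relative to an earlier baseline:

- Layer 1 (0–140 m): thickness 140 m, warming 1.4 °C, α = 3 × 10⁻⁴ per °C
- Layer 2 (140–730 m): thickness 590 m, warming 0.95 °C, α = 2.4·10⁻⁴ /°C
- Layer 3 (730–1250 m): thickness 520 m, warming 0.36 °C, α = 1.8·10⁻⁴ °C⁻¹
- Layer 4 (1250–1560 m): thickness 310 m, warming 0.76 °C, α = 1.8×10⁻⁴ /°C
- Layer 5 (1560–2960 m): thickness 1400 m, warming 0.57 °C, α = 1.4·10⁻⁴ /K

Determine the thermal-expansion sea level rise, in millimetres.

about 380 mm

Layer 1: 3×10⁻⁴ × 1.4 × 140 = 0.05880 m
590 × 2.4×10⁻⁴ × 0.95 = 0.13452 m
Layer 3: 0.36 × 520 × 1.8×10⁻⁴ = 0.033696 m
1250–1560 m: 310 × 0.76 × 1.8×10⁻⁴ = 0.042408 m
Layer 5: 1400 × 0.57 × 1.4×10⁻⁴ = 0.11172 m
Δh = 0.05880 + 0.13452 + 0.033696 + 0.042408 + 0.11172 = 0.381144 m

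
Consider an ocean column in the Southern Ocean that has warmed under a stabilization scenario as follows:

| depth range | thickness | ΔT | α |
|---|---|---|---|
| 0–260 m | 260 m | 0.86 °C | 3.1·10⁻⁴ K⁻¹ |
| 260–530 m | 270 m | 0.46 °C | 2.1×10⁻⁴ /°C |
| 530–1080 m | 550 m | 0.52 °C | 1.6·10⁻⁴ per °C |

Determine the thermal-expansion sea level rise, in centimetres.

14 cm

260 × 0.86 × 3.1×10⁻⁴ = 0.069316 m
260–530 m: 270 × 0.46 × 2.1×10⁻⁴ = 0.026082 m
530–1080 m: 0.52 × 550 × 1.6×10⁻⁴ = 0.04576 m
Δh = 0.069316 + 0.026082 + 0.04576 = 0.141158 m ≈ 14 cm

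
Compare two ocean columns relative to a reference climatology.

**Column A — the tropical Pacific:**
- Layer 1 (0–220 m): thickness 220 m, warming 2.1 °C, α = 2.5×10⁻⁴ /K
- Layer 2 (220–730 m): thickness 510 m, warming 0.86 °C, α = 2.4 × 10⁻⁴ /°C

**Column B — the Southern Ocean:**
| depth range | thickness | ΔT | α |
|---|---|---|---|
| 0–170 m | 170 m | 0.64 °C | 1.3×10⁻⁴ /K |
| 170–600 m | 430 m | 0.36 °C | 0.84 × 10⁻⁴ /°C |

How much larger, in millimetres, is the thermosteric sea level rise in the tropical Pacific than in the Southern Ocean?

A 0–220 m: 220 × 2.1 × 2.5×10⁻⁴ = 0.11550 m
A 2.4×10⁻⁴ × 0.86 × 510 = 0.105264 m
A total: 0.220764 m
B 0.64 × 1.3×10⁻⁴ × 170 = 0.014144 m
B Layer 2: 0.84×10⁻⁴ × 430 × 0.36 = 0.0130032 m
B total: 0.0271472 m
Difference: 0.220764 − 0.0271472 = 0.1936168 m

Δh_A − Δh_B ≈ 190 mm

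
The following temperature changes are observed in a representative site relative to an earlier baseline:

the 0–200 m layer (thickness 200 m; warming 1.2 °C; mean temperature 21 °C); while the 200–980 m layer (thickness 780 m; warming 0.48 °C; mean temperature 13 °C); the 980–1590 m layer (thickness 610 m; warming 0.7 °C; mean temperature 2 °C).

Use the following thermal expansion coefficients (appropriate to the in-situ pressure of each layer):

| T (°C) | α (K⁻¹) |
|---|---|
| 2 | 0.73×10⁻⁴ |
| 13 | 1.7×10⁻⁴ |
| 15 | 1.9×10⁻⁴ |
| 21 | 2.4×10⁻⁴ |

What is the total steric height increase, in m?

Layer 1 at 21 °C → α = 2.4×10⁻⁴ K⁻¹
Layer 2 at 13 °C → α = 1.7×10⁻⁴ K⁻¹
Layer 3 at 2 °C → α = 0.73×10⁻⁴ K⁻¹
1.2 × 200 × 2.4×10⁻⁴ = 0.05760 m
Layer 2: 0.48 × 780 × 1.7×10⁻⁴ = 0.063648 m
Layer 3: 0.7 × 610 × 0.73×10⁻⁴ = 0.031171 m
Δh = 0.05760 + 0.063648 + 0.031171 = 0.152419 m

about 0.152 m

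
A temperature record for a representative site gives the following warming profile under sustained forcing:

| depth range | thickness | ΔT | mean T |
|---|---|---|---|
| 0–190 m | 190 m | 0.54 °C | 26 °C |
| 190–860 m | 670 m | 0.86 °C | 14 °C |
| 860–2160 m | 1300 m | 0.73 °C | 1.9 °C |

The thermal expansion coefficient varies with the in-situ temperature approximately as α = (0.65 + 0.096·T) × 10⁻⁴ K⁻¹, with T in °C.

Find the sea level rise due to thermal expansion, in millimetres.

226 mm of thermosteric rise

Layer 1: α = (0.65 + 0.096×26)×10⁻⁴ = 3.146×10⁻⁴ K⁻¹
Layer 2: α = (0.65 + 0.096×14)×10⁻⁴ = 1.994×10⁻⁴ K⁻¹
Layer 3: α = (0.65 + 0.096×1.9)×10⁻⁴ = 0.8324×10⁻⁴ K⁻¹
0.54 × 190 × 3.146×10⁻⁴ = 0.03227796 m
670 × 1.994×10⁻⁴ × 0.86 = 0.11489428 m
1300 × 0.73 × 0.8324×10⁻⁴ = 0.07899476 m
Δh = 0.03227796 + 0.11489428 + 0.07899476 = 0.226167 m ≈ 226 mm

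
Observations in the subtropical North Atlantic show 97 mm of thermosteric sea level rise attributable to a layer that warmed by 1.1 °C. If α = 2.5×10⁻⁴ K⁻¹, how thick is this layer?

350 m

H = Δh/(αΔT) = 0.097 / (2.5×10⁻⁴ × 1.1) ≈ 352.7 m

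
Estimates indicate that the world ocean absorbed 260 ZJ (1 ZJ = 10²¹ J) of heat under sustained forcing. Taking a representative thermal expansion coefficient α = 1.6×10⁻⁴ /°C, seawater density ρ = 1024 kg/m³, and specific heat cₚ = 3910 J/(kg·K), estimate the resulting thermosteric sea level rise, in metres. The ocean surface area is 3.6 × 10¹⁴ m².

Per unit area: Q = 260×10²¹ / (3.6×10¹⁴) ≈ 7.222×10⁸ J/m²
Δh = αQ/(ρcₚ) = 1.6×10⁻⁴ × 7.222×10⁸ / (1024 × 3910) ≈ 0.02886 m

Δh = 0.0289 m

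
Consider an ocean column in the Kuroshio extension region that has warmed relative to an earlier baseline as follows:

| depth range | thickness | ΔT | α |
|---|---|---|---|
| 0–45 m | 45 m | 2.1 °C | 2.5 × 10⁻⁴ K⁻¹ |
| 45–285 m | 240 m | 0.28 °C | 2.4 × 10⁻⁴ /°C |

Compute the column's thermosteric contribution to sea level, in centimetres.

0–45 m: 2.1 × 45 × 2.5×10⁻⁴ = 0.023625 m
Layer 2: 2.4×10⁻⁴ × 0.28 × 240 = 0.016128 m
Δh = 0.023625 + 0.016128 = 0.039753 m

Δh ≈ 4.0 cm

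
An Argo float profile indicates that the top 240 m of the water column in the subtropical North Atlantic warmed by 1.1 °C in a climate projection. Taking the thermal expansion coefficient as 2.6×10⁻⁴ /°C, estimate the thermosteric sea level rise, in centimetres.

Δh ≈ 6.9 cm

Δh = αΔT·H = 2.6×10⁻⁴ × 1.1 × 240 = 0.06864 m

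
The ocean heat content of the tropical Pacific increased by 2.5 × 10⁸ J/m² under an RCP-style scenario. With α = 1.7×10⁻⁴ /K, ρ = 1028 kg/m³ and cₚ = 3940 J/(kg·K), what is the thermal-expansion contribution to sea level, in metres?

about 0.0105 m

Δh = αQ/(ρcₚ) = 1.7×10⁻⁴ × 2.5×10⁸ / (1028 × 3940) ≈ 0.010493 m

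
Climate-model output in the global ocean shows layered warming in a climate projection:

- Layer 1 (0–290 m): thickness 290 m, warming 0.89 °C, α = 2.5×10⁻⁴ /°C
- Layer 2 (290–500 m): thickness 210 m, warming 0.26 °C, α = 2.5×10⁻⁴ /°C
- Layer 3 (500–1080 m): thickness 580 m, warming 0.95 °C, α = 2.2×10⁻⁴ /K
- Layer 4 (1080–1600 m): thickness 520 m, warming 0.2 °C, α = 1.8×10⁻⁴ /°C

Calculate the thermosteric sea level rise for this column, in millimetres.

2.5×10⁻⁴ × 0.89 × 290 = 0.064525 m
Layer 2: 0.26 × 210 × 2.5×10⁻⁴ = 0.01365 m
580 × 0.95 × 2.2×10⁻⁴ = 0.12122 m
520 × 1.8×10⁻⁴ × 0.2 = 0.01872 m
Δh = 0.064525 + 0.01365 + 0.12122 + 0.01872 = 0.218115 m

Δh = 220 mm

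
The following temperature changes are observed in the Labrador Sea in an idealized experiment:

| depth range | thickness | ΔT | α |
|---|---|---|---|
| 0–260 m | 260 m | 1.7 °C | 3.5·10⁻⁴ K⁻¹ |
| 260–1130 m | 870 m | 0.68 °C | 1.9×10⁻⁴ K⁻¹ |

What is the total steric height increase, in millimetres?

Layer 1: 1.7 × 260 × 3.5×10⁻⁴ = 0.15470 m
Layer 2: 870 × 0.68 × 1.9×10⁻⁴ = 0.112404 m
Δh = 0.15470 + 0.112404 = 0.267104 m

267 mm of thermosteric rise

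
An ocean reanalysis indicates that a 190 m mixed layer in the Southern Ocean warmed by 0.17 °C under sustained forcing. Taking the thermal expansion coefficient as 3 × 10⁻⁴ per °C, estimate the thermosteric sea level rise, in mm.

Δh = αΔT·H = 3×10⁻⁴ × 0.17 × 190 = 0.00969 m

Δh ≈ 9.7 mm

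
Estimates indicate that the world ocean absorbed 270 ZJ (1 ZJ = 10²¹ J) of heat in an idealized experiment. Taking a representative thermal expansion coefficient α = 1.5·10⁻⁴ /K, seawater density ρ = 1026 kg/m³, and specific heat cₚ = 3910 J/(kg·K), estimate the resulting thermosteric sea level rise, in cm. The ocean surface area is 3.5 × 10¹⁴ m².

Per unit area: Q = 270×10²¹ / (3.5×10¹⁴) ≈ 7.714×10⁸ J/m²
Δh = αQ/(ρcₚ) = 1.5×10⁻⁴ × 7.714×10⁸ / (1026 × 3910) ≈ 0.028843 m

Δh = 2.9 cm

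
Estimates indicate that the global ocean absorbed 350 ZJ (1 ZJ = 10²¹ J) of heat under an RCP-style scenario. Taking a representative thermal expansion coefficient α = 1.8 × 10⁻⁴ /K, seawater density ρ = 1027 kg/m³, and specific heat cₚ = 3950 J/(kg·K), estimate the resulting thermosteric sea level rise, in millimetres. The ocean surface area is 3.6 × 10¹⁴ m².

Δh = 43 mm

Per unit area: Q = 350×10²¹ / (3.6×10¹⁴) ≈ 9.722×10⁸ J/m²
Δh = αQ/(ρcₚ) = 1.8×10⁻⁴ × 9.722×10⁸ / (1027 × 3950) ≈ 0.043138 m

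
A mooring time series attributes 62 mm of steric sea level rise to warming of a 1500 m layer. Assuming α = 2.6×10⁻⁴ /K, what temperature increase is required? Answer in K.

about 0.16 K

ΔT = Δh/(αH) = 0.062 / (2.6×10⁻⁴ × 1500) ≈ 0.1590 K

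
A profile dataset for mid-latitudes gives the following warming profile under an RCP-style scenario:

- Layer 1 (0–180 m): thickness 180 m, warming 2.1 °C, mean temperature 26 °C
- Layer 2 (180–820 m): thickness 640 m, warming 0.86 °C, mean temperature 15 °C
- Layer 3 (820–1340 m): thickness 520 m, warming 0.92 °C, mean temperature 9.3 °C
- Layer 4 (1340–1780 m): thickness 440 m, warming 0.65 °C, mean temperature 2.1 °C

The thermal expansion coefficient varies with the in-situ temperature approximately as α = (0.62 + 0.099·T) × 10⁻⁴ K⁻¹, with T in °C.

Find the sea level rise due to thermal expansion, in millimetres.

Δh ≈ 334 mm

Layer 1: α = (0.62 + 0.099×26)×10⁻⁴ = 3.194×10⁻⁴ K⁻¹
Layer 2: α = (0.62 + 0.099×15)×10⁻⁴ = 2.105×10⁻⁴ K⁻¹
Layer 3: α = (0.62 + 0.099×9.3)×10⁻⁴ = 1.5407×10⁻⁴ K⁻¹
Layer 4: α = (0.62 + 0.099×2.1)×10⁻⁴ = 0.8279×10⁻⁴ K⁻¹
Layer 1: 3.194×10⁻⁴ × 2.1 × 180 = 0.1207332 m
180–820 m: 640 × 2.105×10⁻⁴ × 0.86 = 0.1158592 m
820–1340 m: 520 × 0.92 × 1.5407×10⁻⁴ = 0.073707088 m
Layer 4: 440 × 0.8279×10⁻⁴ × 0.65 = 0.02367794 m
Δh = 0.1207332 + 0.1158592 + 0.073707088 + 0.02367794 = 0.333977428 m ≈ 334 mm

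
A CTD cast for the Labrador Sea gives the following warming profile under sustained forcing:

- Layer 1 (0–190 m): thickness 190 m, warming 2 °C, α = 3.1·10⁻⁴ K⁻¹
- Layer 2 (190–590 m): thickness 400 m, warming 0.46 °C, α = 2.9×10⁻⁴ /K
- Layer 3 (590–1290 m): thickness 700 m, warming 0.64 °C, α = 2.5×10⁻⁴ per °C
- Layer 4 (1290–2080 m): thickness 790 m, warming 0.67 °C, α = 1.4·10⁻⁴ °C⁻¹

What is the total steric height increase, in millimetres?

0–190 m: 190 × 3.1×10⁻⁴ × 2 = 0.11780 m
2.9×10⁻⁴ × 400 × 0.46 = 0.05336 m
700 × 2.5×10⁻⁴ × 0.64 = 0.11200 m
Layer 4: 0.67 × 1.4×10⁻⁴ × 790 = 0.074102 m
Δh = 0.11780 + 0.05336 + 0.11200 + 0.074102 = 0.357262 m ≈ 360 mm

360 mm of thermosteric rise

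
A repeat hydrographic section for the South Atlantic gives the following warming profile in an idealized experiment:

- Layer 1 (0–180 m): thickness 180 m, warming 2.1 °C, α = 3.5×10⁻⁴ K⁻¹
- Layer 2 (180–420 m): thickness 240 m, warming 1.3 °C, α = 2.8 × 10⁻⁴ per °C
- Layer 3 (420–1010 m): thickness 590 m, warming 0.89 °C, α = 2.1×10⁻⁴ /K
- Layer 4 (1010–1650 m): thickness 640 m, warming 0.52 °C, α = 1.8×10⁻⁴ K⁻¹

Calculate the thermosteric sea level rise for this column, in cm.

about 39.0 cm

0–180 m: 180 × 2.1 × 3.5×10⁻⁴ = 0.13230 m
180–420 m: 2.8×10⁻⁴ × 1.3 × 240 = 0.08736 m
2.1×10⁻⁴ × 590 × 0.89 = 0.110271 m
1010–1650 m: 1.8×10⁻⁴ × 0.52 × 640 = 0.059904 m
Δh = 0.13230 + 0.08736 + 0.110271 + 0.059904 = 0.389835 m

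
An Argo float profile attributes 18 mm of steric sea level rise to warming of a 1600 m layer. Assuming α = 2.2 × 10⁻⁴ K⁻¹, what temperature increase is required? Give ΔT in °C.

ΔT = Δh/(αH) = 0.018 / (2.2×10⁻⁴ × 1600) ≈ 0.05114 °C

ΔT ≈ 0.051 °C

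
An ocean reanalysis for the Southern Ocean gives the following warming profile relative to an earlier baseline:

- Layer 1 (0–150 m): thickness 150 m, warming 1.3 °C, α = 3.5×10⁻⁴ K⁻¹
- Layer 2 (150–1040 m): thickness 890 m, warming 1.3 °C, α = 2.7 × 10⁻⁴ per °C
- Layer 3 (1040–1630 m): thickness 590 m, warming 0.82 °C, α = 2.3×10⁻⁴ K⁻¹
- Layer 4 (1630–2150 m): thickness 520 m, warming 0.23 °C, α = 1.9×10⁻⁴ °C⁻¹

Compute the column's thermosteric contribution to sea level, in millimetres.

about 515 mm

Layer 1: 1.3 × 150 × 3.5×10⁻⁴ = 0.06825 m
890 × 1.3 × 2.7×10⁻⁴ = 0.31239 m
2.3×10⁻⁴ × 590 × 0.82 = 0.111274 m
0.23 × 520 × 1.9×10⁻⁴ = 0.022724 m
Δh = 0.06825 + 0.31239 + 0.111274 + 0.022724 = 0.514638 m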